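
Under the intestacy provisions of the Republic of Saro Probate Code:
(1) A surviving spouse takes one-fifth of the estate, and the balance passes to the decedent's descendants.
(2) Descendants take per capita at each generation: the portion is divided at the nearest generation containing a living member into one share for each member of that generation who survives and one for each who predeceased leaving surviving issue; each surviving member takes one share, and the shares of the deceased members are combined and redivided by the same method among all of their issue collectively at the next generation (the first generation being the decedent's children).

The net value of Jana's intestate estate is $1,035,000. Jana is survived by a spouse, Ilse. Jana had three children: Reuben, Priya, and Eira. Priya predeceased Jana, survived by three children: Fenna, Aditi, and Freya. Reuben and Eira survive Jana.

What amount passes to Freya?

Freya receives $92,000.

Ilse takes one-fifth of $1,035,000 = $207,000. The remaining $828,000 passes to the descendants.
The descendants' portion ($828,000) is divided at the children's generation into 3 shares of $276,000. Reuben and Eira each take $276,000. The remaining share for the deceased Priya ($276,000) is carried to the next generation.
That pool ($276,000) is divided at the grandchildren's generation equally among Fenna, Aditi, and Freya: $92,000 each.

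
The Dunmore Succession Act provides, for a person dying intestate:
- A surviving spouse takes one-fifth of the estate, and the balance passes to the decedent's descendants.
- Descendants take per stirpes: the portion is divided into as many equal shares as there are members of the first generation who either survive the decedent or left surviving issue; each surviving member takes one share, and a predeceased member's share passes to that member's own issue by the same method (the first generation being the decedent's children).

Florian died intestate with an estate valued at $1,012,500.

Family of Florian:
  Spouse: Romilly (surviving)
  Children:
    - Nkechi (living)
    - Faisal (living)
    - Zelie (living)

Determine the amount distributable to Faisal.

Faisal receives $270,000.

Romilly takes one-fifth of $1,012,500 = $202,500. The remaining $810,000 passes to the descendants.
The descendants' portion ($810,000) is divided into 3 shares of $270,000: Nkechi, Faisal, and Zelie each take $270,000.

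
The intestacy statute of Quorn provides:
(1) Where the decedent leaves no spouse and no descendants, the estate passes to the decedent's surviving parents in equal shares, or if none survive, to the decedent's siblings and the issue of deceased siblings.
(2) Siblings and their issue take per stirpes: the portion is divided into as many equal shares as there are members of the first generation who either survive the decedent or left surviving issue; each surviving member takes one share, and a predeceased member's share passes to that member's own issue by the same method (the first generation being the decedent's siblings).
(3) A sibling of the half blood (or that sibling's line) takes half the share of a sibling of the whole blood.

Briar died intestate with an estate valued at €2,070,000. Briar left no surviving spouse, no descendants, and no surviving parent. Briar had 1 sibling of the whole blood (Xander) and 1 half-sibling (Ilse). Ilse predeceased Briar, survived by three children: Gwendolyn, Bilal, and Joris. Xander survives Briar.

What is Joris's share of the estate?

The entire €2,070,000 passes to the siblings and their issue.
Counting each half-blood sibling's line as half a unit, there are 3/2 units in €2,070,000, so one unit is €1,380,000. Whole-blood lines (Xander) take €1,380,000 each; half-blood lines (Ilse) take €690,000 each.
Ilse's share (€690,000) is divided into 3 shares of €230,000: Gwendolyn, Bilal, and Joris each take €230,000.

Joris receives €230,000.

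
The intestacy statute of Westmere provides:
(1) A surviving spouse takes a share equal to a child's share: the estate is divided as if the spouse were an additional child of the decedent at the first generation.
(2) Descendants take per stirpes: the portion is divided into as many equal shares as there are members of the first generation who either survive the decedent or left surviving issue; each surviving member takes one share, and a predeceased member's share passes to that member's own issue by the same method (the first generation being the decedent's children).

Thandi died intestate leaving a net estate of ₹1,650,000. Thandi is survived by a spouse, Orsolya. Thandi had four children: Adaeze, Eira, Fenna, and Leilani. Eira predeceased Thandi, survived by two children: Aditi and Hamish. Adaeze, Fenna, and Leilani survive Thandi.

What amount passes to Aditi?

The spouse counts as an additional share at the children's level, so there are 5 primary shares of ₹330,000. Orsolya takes one such share (₹330,000).
The children's combined portion (₹1,320,000) is divided into 4 shares of ₹330,000: Adaeze, Fenna, and Leilani each take ₹330,000; Eira's ₹330,000 share passes to Eira's issue.
Eira's share (₹330,000) is divided into 2 shares of ₹165,000: Aditi and Hamish each take ₹165,000.

Aditi receives ₹165,000.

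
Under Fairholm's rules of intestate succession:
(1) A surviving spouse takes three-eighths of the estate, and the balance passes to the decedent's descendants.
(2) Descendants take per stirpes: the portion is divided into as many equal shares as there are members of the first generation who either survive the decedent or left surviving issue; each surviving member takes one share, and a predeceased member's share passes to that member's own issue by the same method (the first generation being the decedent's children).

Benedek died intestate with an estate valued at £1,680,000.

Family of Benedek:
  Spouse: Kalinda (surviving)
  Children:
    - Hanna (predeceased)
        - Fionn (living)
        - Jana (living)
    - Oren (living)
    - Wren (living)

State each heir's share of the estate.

Kalinda: £630,000; Fionn: £175,000; Jana: £175,000; Oren: £350,000; Wren: £350,000

Kalinda takes three-eighths of £1,680,000 = £630,000. The remaining £1,050,000 passes to the descendants.
The descendants' portion (£1,050,000) is divided into 3 shares of £350,000: Oren and Wren each take £350,000; Hanna's £350,000 share passes to Hanna's issue.
Hanna's share (£350,000) is divided into 2 shares of £175,000: Fionn and Jana each take £175,000.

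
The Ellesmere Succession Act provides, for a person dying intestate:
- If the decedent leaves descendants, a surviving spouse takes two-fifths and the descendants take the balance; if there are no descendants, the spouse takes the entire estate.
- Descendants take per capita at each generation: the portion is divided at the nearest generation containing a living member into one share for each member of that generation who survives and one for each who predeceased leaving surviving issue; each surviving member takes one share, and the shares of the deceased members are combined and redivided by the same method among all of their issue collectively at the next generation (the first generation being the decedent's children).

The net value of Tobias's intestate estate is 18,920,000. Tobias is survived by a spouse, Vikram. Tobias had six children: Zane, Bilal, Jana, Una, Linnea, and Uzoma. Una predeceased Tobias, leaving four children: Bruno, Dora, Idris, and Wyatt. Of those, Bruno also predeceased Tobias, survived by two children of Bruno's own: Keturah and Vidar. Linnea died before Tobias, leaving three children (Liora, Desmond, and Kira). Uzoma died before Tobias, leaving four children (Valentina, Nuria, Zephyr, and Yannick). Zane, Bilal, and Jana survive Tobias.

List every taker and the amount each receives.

Vikram: 7,568,000; Zane: 1,892,000; Bilal: 1,892,000; Jana: 1,892,000; Keturah: 258,000; Vidar: 258,000; Dora: 516,000; Idris: 516,000; Wyatt: 516,000; Liora: 516,000; Desmond: 516,000; Kira: 516,000; Valentina: 516,000; Nuria: 516,000; Zephyr: 516,000; Yannick: 516,000

Vikram takes two-fifths of 18,920,000 = 7,568,000. The remaining 11,352,000 passes to the descendants.
The descendants' portion (11,352,000) is divided at the children's generation into 6 shares of 1,892,000. Zane, Bilal, and Jana each take 1,892,000. The 3 shares of the deceased (Una, Linnea, and Uzoma) are combined into a pool of 5,676,000.
That pool (5,676,000) is divided at the grandchildren's generation into 11 shares of 516,000. Dora, Idris, Wyatt, Liora, Desmond, Kira, Valentina, Nuria, Zephyr, and Yannick each take 516,000. The remaining share for the deceased Bruno (516,000) is carried to the next generation.
That pool (516,000) is divided at the great-grandchildren's generation equally among Keturah and Vidar: 258,000 each.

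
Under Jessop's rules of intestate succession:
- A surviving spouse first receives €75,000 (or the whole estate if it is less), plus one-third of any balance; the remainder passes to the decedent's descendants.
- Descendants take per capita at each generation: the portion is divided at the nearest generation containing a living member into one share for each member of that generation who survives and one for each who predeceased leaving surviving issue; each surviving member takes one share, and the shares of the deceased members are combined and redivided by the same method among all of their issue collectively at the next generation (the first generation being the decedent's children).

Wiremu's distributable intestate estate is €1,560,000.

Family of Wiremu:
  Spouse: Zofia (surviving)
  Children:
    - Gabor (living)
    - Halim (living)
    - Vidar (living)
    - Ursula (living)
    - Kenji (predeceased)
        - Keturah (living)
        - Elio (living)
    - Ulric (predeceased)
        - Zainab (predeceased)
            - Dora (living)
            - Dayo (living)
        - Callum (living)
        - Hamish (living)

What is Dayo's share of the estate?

Zofia first takes €75,000, leaving a balance of €1,485,000. Zofia then takes one-third of the balance (€495,000), for a total of €570,000. The remaining €990,000 passes to the descendants.
The descendants' portion (€990,000) is divided at the children's generation into 6 shares of €165,000. Gabor, Halim, Vidar, and Ursula each take €165,000. The 2 shares of the deceased (Kenji and Ulric) are combined into a pool of €330,000.
That pool (€330,000) is divided at the grandchildren's generation into 5 shares of €66,000. Keturah, Elio, Callum, and Hamish each take €66,000. The remaining share for the deceased Zainab (€66,000) is carried to the next generation.
That pool (€66,000) is divided at the great-grandchildren's generation equally among Dora and Dayo: €33,000 each.

Dayo receives €33,000.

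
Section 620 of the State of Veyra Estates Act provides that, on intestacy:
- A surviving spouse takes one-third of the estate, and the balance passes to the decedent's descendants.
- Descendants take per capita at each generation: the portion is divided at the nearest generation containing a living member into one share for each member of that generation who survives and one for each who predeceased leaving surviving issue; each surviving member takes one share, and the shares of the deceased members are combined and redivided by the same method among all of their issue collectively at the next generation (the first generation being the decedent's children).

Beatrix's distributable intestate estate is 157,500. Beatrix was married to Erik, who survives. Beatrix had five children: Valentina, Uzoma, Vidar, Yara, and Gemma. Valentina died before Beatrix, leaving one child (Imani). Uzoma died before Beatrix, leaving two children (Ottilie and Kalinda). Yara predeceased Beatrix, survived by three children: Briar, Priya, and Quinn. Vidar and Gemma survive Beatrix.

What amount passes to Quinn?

Erik takes one-third of 157,500 = 52,500. The remaining 105,000 passes to the descendants.
The descendants' portion (105,000) is divided at the children's generation into 5 shares of 21,000. Vidar and Gemma each take 21,000. The 3 shares of the deceased (Valentina, Uzoma, and Yara) are combined into a pool of 63,000.
That pool (63,000) is divided at the grandchildren's generation equally among Imani, Ottilie, Kalinda, Briar, Priya, and Quinn: 10,500 each.

Quinn receives 10,500.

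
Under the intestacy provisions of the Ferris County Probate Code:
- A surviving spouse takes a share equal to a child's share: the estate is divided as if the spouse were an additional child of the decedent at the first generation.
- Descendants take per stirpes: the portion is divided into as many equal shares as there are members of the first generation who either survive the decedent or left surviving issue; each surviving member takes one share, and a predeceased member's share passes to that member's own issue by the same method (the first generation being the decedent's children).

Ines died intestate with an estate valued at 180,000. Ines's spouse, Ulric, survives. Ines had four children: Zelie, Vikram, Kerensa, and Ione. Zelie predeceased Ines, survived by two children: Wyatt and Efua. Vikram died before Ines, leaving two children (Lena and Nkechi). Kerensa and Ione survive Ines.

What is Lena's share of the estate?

Lena receives 18,000.

The spouse counts as an additional share at the children's level, so there are 5 primary shares of 36,000. Ulric takes one such share (36,000).
The children's combined portion (144,000) is divided into 4 shares of 36,000: Kerensa and Ione each take 36,000; Zelie's 36,000 share passes to Zelie's issue; Vikram's 36,000 share passes to Vikram's issue.
Zelie's share (36,000) is divided into 2 shares of 18,000: Wyatt and Efua each take 18,000.
Vikram's share (36,000) is divided into 2 shares of 18,000: Lena and Nkechi each take 18,000.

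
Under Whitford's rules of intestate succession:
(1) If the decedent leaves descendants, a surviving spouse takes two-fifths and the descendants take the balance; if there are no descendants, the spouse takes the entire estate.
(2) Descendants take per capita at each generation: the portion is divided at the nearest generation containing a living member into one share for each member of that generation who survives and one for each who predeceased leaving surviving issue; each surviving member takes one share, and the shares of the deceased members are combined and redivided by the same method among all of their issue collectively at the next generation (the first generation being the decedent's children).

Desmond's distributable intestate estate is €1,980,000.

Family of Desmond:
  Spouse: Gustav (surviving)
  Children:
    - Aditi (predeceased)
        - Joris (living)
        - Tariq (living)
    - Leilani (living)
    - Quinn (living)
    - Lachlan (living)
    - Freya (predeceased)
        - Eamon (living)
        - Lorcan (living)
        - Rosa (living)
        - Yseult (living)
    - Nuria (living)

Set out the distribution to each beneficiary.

Gustav takes two-fifths of €1,980,000 = €792,000. The remaining €1,188,000 passes to the descendants.
The descendants' portion (€1,188,000) is divided at the children's generation into 6 shares of €198,000. Leilani, Quinn, Lachlan, and Nuria each take €198,000. The 2 shares of the deceased (Aditi and Freya) are combined into a pool of €396,000.
That pool (€396,000) is divided at the grandchildren's generation equally among Joris, Tariq, Eamon, Lorcan, Rosa, and Yseult: €66,000 each.

Gustav: €792,000; Joris: €66,000; Tariq: €66,000; Leilani: €198,000; Quinn: €198,000; Lachlan: €198,000; Eamon: €66,000; Lorcan: €66,000; Rosa: €66,000; Yseult: €66,000; Nuria: €198,000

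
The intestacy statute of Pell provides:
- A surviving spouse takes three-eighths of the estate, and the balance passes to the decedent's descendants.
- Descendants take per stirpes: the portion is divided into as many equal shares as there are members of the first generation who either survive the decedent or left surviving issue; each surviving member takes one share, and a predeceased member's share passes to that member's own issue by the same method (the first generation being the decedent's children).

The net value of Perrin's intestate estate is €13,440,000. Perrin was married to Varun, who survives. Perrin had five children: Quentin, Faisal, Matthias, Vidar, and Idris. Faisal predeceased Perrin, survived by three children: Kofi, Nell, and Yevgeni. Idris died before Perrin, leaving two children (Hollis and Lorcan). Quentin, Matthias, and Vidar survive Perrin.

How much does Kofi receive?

Kofi receives €560,000.

Varun takes three-eighths of €13,440,000 = €5,040,000. The remaining €8,400,000 passes to the descendants.
The descendants' portion (€8,400,000) is divided into 5 shares of €1,680,000: Quentin, Matthias, and Vidar each take €1,680,000; Faisal's €1,680,000 share passes to Faisal's issue; Idris's €1,680,000 share passes to Idris's issue.
Faisal's share (€1,680,000) is divided into 3 shares of €560,000: Kofi, Nell, and Yevgeni each take €560,000.
Idris's share (€1,680,000) is divided into 2 shares of €840,000: Hollis and Lorcan each take €840,000.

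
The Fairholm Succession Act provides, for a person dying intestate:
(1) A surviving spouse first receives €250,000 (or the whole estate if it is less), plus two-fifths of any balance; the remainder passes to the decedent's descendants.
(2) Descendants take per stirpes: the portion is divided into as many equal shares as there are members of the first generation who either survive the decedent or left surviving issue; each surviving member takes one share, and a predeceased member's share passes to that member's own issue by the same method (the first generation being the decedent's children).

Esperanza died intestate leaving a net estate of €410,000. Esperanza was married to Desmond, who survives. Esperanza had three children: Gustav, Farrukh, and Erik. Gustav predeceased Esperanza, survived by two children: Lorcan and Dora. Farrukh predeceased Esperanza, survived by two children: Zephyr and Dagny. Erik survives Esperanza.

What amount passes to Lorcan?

Lorcan receives €16,000.

Desmond first takes €250,000, leaving a balance of €160,000. Desmond then takes two-fifths of the balance (€64,000), for a total of €314,000. The remaining €96,000 passes to the descendants.
The descendants' portion (€96,000) is divided into 3 shares of €32,000: Erik takes €32,000; Gustav's €32,000 share passes to Gustav's issue; Farrukh's €32,000 share passes to Farrukh's issue.
Gustav's share (€32,000) is divided into 2 shares of €16,000: Lorcan and Dora each take €16,000.
Farrukh's share (€32,000) is divided into 2 shares of €16,000: Zephyr and Dagny each take €16,000.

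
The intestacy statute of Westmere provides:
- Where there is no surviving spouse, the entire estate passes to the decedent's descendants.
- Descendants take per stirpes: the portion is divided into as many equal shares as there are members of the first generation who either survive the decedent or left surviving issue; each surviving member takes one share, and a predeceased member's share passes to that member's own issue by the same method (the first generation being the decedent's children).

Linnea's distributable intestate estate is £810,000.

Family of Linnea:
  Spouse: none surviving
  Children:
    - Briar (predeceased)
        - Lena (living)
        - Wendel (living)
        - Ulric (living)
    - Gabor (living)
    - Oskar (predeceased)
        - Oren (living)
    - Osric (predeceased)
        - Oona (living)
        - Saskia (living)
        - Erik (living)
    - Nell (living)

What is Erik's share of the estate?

Erik receives £54,000.

The entire £810,000 passes to the descendants.
That amount (£810,000) is divided into 5 shares of £162,000: Gabor and Nell each take £162,000; Briar's £162,000 share passes to Briar's issue; Oskar's £162,000 share passes to Oskar's issue; Osric's £162,000 share passes to Osric's issue.
Briar's share (£162,000) is divided into 3 shares of £54,000: Lena, Wendel, and Ulric each take £54,000.
Oskar's share (£162,000) passes entirely to Oren.
Osric's share (£162,000) is divided into 3 shares of £54,000: Oona, Saskia, and Erik each take £54,000.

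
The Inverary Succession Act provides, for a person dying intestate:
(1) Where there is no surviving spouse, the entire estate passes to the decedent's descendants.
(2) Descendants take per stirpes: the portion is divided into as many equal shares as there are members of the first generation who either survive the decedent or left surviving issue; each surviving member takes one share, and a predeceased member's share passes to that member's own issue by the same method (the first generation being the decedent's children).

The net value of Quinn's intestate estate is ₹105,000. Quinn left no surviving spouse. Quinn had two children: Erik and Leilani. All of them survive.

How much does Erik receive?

The entire ₹105,000 passes to the descendants.
That amount (₹105,000) is divided into 2 shares of ₹52,500: Erik and Leilani each take ₹52,500.

Erik receives ₹52,500.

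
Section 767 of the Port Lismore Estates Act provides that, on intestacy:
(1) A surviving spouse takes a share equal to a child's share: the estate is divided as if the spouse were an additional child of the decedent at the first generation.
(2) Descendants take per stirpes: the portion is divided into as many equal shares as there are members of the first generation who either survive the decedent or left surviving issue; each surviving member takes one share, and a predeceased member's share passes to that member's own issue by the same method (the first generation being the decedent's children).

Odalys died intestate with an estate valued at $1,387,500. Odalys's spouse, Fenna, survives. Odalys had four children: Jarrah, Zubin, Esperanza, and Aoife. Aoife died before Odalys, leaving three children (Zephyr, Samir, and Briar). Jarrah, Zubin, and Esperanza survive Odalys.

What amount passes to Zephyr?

Zephyr receives $92,500.

The spouse counts as an additional share at the children's level, so there are 5 primary shares of $277,500. Fenna takes one such share ($277,500).
The children's combined portion ($1,110,000) is divided into 4 shares of $277,500: Jarrah, Zubin, and Esperanza each take $277,500; Aoife's $277,500 share passes to Aoife's issue.
Aoife's share ($277,500) is divided into 3 shares of $92,500: Zephyr, Samir, and Briar each take $92,500.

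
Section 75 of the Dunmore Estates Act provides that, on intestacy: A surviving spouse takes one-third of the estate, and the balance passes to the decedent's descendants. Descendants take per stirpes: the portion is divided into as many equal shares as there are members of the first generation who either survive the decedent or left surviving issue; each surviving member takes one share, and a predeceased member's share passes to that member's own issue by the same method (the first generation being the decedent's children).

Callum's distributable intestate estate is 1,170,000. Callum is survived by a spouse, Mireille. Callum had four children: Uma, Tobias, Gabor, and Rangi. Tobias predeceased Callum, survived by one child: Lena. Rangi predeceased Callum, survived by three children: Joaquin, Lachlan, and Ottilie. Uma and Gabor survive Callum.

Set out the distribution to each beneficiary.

Mireille: 390,000; Uma: 195,000; Lena: 195,000; Gabor: 195,000; Joaquin: 65,000; Lachlan: 65,000; Ottilie: 65,000

Mireille takes one-third of 1,170,000 = 390,000. The remaining 780,000 passes to the descendants.
The descendants' portion (780,000) is divided into 4 shares of 195,000: Uma and Gabor each take 195,000; Tobias's 195,000 share passes to Tobias's issue; Rangi's 195,000 share passes to Rangi's issue.
Tobias's share (195,000) passes entirely to Lena.
Rangi's share (195,000) is divided into 3 shares of 65,000: Joaquin, Lachlan, and Ottilie each take 65,000.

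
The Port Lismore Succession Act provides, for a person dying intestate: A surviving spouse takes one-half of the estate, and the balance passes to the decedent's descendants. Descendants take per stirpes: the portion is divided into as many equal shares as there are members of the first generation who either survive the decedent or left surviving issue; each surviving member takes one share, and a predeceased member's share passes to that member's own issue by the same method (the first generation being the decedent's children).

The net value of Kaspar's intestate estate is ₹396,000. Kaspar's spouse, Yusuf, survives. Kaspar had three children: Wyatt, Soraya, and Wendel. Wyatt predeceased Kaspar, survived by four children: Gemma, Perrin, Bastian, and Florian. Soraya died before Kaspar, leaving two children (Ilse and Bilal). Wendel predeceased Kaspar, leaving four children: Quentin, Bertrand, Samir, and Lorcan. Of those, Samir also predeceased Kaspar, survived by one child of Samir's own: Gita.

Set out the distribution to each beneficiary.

Yusuf takes one-half of ₹396,000 = ₹198,000. The remaining ₹198,000 passes to the descendants.
The descendants' portion (₹198,000) is divided into 3 shares of ₹66,000: Wyatt's ₹66,000 share passes to Wyatt's issue; Soraya's ₹66,000 share passes to Soraya's issue; Wendel's ₹66,000 share passes to Wendel's issue.
Wyatt's share (₹66,000) is divided into 4 shares of ₹16,500: Gemma, Perrin, Bastian, and Florian each take ₹16,500.
Soraya's share (₹66,000) is divided into 2 shares of ₹33,000: Ilse and Bilal each take ₹33,000.
Wendel's share (₹66,000) is divided into 4 shares of ₹16,500: Quentin, Bertrand, and Lorcan each take ₹16,500; Samir's ₹16,500 share passes to Samir's issue.
Samir's share (₹16,500) passes entirely to Gita.

Yusuf: ₹198,000; Gemma: ₹16,500; Perrin: ₹16,500; Bastian: ₹16,500; Florian: ₹16,500; Ilse: ₹33,000; Bilal: ₹33,000; Quentin: ₹16,500; Bertrand: ₹16,500; Gita: ₹16,500; Lorcan: ₹16,500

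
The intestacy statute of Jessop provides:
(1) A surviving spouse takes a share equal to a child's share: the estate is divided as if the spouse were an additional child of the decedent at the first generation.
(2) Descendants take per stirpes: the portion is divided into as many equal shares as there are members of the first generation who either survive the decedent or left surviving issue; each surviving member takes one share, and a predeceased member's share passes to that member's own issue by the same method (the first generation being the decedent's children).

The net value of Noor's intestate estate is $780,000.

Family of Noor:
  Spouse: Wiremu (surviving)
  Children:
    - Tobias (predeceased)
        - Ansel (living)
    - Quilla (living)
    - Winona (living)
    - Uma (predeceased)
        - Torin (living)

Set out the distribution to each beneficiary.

The spouse counts as an additional share at the children's level, so there are 5 primary shares of $156,000. Wiremu takes one such share ($156,000).
The children's combined portion ($624,000) is divided into 4 shares of $156,000: Quilla and Winona each take $156,000; Tobias's $156,000 share passes to Tobias's issue; Uma's $156,000 share passes to Uma's issue.
Tobias's share ($156,000) passes entirely to Ansel.
Uma's share ($156,000) passes entirely to Torin.

Wiremu: $156,000; Ansel: $156,000; Quilla: $156,000; Winona: $156,000; Torin: $156,000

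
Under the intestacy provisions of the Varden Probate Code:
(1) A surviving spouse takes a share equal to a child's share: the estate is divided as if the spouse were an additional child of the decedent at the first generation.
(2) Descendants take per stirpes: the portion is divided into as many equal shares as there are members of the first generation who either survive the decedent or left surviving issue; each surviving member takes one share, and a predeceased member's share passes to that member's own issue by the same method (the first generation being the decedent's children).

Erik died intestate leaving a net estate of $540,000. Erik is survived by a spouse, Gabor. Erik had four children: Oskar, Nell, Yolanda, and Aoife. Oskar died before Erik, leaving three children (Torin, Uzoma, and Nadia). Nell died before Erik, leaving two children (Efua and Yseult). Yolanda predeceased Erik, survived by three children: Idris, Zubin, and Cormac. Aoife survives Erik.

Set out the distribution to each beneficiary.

Gabor: $108,000; Torin: $36,000; Uzoma: $36,000; Nadia: $36,000; Efua: $54,000; Yseult: $54,000; Idris: $36,000; Zubin: $36,000; Cormac: $36,000; Aoife: $108,000

The spouse counts as an additional share at the children's level, so there are 5 primary shares of $108,000. Gabor takes one such share ($108,000).
The children's combined portion ($432,000) is divided into 4 shares of $108,000: Aoife takes $108,000; Oskar's $108,000 share passes to Oskar's issue; Nell's $108,000 share passes to Nell's issue; Yolanda's $108,000 share passes to Yolanda's issue.
Oskar's share ($108,000) is divided into 3 shares of $36,000: Torin, Uzoma, and Nadia each take $36,000.
Nell's share ($108,000) is divided into 2 shares of $54,000: Efua and Yseult each take $54,000.
Yolanda's share ($108,000) is divided into 3 shares of $36,000: Idris, Zubin, and Cormac each take $36,000.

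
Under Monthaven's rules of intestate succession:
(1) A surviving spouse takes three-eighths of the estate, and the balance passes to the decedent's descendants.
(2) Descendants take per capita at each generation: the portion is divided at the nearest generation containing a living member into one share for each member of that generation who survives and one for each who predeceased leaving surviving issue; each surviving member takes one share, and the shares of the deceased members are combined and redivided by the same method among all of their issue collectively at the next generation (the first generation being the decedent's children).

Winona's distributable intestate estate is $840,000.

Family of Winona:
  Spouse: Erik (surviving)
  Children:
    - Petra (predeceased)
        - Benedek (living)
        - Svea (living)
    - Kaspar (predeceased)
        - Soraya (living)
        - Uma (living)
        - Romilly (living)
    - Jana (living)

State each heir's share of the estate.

Erik takes three-eighths of $840,000 = $315,000. The remaining $525,000 passes to the descendants.
The descendants' portion ($525,000) is divided at the children's generation into 3 shares of $175,000. Jana takes $175,000. The 2 shares of the deceased (Petra and Kaspar) are combined into a pool of $350,000.
That pool ($350,000) is divided at the grandchildren's generation equally among Benedek, Svea, Soraya, Uma, and Romilly: $70,000 each.

Erik: $315,000; Benedek: $70,000; Svea: $70,000; Soraya: $70,000; Uma: $70,000; Romilly: $70,000; Jana: $175,000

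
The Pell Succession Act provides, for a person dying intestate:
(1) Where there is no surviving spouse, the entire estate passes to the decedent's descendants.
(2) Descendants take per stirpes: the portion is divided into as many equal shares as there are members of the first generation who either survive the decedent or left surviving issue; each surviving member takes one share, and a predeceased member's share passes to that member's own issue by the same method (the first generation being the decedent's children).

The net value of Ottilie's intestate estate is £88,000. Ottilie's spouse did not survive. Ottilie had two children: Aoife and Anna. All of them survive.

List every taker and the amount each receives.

The entire £88,000 passes to the descendants.
That amount (£88,000) is divided into 2 shares of £44,000: Aoife and Anna each take £44,000.

Aoife: £44,000; Anna: £44,000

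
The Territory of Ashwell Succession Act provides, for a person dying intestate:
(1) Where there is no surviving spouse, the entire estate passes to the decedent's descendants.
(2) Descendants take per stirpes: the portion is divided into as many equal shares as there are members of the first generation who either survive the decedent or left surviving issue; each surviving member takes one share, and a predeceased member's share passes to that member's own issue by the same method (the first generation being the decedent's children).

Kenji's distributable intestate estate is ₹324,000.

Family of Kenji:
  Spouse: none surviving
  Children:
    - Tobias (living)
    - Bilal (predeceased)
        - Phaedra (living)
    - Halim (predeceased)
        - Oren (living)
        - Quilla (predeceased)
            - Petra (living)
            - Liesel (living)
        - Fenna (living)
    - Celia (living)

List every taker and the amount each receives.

Tobias: ₹81,000; Phaedra: ₹81,000; Oren: ₹27,000; Petra: ₹13,500; Liesel: ₹13,500; Fenna: ₹27,000; Celia: ₹81,000

The entire ₹324,000 passes to the descendants.
That amount (₹324,000) is divided into 4 shares of ₹81,000: Tobias and Celia each take ₹81,000; Bilal's ₹81,000 share passes to Bilal's issue; Halim's ₹81,000 share passes to Halim's issue.
Bilal's share (₹81,000) passes entirely to Phaedra.
Halim's share (₹81,000) is divided into 3 shares of ₹27,000: Oren and Fenna each take ₹27,000; Quilla's ₹27,000 share passes to Quilla's issue.
Quilla's share (₹27,000) is divided into 2 shares of ₹13,500: Petra and Liesel each take ₹13,500.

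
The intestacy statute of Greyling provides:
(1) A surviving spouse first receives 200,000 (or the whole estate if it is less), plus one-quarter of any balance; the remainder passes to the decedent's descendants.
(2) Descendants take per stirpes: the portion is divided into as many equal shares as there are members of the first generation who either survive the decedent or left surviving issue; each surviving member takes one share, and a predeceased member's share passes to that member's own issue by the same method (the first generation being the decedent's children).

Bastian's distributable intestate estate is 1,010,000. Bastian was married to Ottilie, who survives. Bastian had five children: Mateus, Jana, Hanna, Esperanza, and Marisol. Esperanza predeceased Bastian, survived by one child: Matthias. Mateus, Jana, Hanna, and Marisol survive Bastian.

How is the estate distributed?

Ottilie first takes 200,000, leaving a balance of 810,000. Ottilie then takes one-quarter of the balance (202,500), for a total of 402,500. The remaining 607,500 passes to the descendants.
The descendants' portion (607,500) is divided into 5 shares of 121,500: Mateus, Jana, Hanna, and Marisol each take 121,500; Esperanza's 121,500 share passes to Esperanza's issue.
Esperanza's share (121,500) passes entirely to Matthias.

Ottilie: 402,500; Mateus: 121,500; Jana: 121,500; Hanna: 121,500; Matthias: 121,500; Marisol: 121,500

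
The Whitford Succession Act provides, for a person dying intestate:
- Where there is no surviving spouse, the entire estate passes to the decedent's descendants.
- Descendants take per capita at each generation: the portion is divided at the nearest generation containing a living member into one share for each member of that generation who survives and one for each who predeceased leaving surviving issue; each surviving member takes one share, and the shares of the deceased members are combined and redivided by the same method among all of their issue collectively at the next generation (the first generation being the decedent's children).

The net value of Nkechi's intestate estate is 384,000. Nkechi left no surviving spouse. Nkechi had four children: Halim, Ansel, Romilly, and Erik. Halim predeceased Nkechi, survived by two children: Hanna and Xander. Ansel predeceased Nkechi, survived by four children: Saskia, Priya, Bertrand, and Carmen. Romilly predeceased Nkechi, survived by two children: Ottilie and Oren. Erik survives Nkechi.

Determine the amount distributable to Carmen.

The entire 384,000 passes to the descendants.
That amount (384,000) is divided at the children's generation into 4 shares of 96,000. Erik takes 96,000. The 3 shares of the deceased (Halim, Ansel, and Romilly) are combined into a pool of 288,000.
That pool (288,000) is divided at the grandchildren's generation equally among Hanna, Xander, Saskia, Priya, Bertrand, Carmen, Ottilie, and Oren: 36,000 each.

Carmen receives 36,000.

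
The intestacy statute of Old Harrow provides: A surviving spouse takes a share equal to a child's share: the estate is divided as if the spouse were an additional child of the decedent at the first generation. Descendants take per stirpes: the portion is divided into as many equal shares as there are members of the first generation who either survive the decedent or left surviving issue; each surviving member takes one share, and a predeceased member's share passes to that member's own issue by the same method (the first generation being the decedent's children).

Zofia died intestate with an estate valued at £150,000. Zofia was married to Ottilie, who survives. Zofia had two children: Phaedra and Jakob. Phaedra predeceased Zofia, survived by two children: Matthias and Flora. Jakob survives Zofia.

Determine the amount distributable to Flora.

The spouse counts as an additional share at the children's level, so there are 3 primary shares of £50,000. Ottilie takes one such share (£50,000).
The children's combined portion (£100,000) is divided into 2 shares of £50,000: Jakob takes £50,000; Phaedra's £50,000 share passes to Phaedra's issue.
Phaedra's share (£50,000) is divided into 2 shares of £25,000: Matthias and Flora each take £25,000.

Flora receives £25,000.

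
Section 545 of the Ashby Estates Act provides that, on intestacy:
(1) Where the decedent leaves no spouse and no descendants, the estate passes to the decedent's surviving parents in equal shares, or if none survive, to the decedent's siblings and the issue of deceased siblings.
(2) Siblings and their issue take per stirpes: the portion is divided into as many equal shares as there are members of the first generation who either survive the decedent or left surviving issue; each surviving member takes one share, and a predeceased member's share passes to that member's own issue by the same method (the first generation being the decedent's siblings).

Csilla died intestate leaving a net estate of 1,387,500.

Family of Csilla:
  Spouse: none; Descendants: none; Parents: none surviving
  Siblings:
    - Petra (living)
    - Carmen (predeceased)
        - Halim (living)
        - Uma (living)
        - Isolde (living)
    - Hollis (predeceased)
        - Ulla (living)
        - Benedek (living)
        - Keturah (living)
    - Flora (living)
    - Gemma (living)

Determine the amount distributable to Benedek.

Benedek receives 92,500.

The entire 1,387,500 passes to the siblings and their issue.
That amount (1,387,500) is divided into 5 shares of 277,500: Petra, Flora, and Gemma each take 277,500; Carmen's 277,500 share passes to Carmen's issue; Hollis's 277,500 share passes to Hollis's issue.
Carmen's share (277,500) is divided into 3 shares of 92,500: Halim, Uma, and Isolde each take 92,500.
Hollis's share (277,500) is divided into 3 shares of 92,500: Ulla, Benedek, and Keturah each take 92,500.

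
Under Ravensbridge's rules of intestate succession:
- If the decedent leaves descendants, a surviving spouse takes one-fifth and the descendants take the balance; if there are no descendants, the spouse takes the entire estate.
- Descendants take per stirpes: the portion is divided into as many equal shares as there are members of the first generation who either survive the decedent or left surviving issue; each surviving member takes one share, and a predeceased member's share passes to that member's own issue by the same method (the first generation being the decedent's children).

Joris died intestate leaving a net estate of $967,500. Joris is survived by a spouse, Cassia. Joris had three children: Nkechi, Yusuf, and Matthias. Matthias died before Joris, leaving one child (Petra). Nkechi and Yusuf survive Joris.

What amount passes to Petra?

Cassia takes one-fifth of $967,500 = $193,500. The remaining $774,000 passes to the descendants.
The descendants' portion ($774,000) is divided into 3 shares of $258,000: Nkechi and Yusuf each take $258,000; Matthias's $258,000 share passes to Matthias's issue.
Matthias's share ($258,000) passes entirely to Petra.

Petra receives $258,000.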